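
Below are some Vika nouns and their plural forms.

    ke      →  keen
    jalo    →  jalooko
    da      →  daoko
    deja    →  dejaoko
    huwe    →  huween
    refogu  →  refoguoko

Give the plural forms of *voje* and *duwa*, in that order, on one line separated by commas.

vojeen, duwaoko

The suffix is conditioned by the last vowel: -en when the last vowel of the stem is a front vowel (*ke*, *huwe*); -oko when the last vowel of the stem is a back vowel (*jalo*, *da*, *deja*, *refogu*).
Since the last vowel of *voje* is /e/ (a front vowel), it takes -en, giving *vojeen*.
Since the last vowel of *duwa* is /a/ (a back vowel), it takes -oko, giving *duwaoko*.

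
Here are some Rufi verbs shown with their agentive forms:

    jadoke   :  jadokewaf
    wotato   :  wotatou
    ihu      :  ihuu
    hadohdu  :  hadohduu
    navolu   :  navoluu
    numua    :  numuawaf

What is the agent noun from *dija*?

dijawaf

Looking at the last vowel of each stem: -u when the last vowel of the stem is a rounded vowel (*wotato*, *ihu*, *hadohdu*, *navolu*); -waf when the last vowel of the stem is an unrounded vowel (*jadoke*, *numua*).
*dija* — last vowel /a/ (an unrounded vowel) → -waf → *dijawaf*.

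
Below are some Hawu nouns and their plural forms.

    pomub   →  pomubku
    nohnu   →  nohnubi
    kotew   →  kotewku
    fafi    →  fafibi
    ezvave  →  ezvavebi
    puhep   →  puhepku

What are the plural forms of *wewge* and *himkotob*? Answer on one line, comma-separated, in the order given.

Looking at the final sound of each stem: -ku when the stem ends in a consonant (*pomub*, *kotew*, *puhep*); -bi when the stem ends in a vowel (*nohnu*, *fafi*, *ezvave*).
Since the final sound of *wewge* is /e/ (a vowel), it takes -bi, giving *wewgebi*.
*himkotob* — final sound /b/ (a consonant) → -ku → *himkotobku*.

wewgebi, himkotobku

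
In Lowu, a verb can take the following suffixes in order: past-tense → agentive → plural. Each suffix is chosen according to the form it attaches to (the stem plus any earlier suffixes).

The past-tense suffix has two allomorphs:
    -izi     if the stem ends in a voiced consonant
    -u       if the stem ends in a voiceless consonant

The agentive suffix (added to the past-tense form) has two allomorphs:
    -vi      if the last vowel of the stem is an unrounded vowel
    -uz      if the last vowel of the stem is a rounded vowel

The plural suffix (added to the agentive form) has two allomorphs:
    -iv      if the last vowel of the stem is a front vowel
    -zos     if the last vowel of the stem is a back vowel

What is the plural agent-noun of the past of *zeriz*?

zeriziziviiv

Since the final consonant of *zeriz* is /z/ (voiced), it takes -izi, giving *zerizizi*.
Since the last vowel of the past-tense form *zerizizi* is /i/ (an unrounded vowel), it takes -vi, giving *zerizizivi*.
The agentive form *zerizizivi* — last vowel /i/ (a front vowel) → -iv → *zeriziziviiv*.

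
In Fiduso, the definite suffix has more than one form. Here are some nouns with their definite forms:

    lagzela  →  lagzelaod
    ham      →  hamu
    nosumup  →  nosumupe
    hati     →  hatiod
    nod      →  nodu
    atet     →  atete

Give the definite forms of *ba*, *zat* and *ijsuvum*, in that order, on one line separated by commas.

The pattern is voicing of the final sound: -e when the stem ends in a voiceless consonant (*nosumup*, *atet*); -u when the stem ends in a voiced consonant (*ham*, *nod*); -od when the stem ends in a vowel (*lagzela*, *hati*).
*ba*: final sound = /a/, a vowel → -od → *baod*.
*zat* — final sound /t/ (a voiceless consonant) → -e → *zate*.
The final sound of *ijsuvum* is /m/, which is a voiced consonant, so the suffix is -u, giving *ijsuvumu*.

baod, zate, ijsuvumu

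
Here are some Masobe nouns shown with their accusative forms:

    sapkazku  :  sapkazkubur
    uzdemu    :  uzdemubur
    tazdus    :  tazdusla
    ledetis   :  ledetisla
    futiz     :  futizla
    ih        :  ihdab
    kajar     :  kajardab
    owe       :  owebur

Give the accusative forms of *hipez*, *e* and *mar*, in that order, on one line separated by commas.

The pattern is sibilance of the final sound: -la when the stem ends in a sibilant (*tazdus*, *ledetis*, *futiz*); -dab when the stem ends in a non-sibilant consonant (*ih*, *kajar*); -bur when the stem ends in a vowel (*sapkazku*, *uzdemu*, *owe*).
*hipez* — final sound /z/ (a sibilant) → -la → *hipezla*.
*e* — final sound /e/ (a vowel) → -bur → *ebur*.
*mar* — final sound /r/ (a non-sibilant consonant) → -dab → *mardab*.

hipezla, ebur, mardab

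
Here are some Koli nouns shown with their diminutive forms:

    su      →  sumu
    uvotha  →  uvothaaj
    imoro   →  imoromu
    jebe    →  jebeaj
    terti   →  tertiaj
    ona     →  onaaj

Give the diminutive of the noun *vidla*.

vidlaaj

The suffix is conditioned by the last vowel: -mu when the last vowel of the stem is a rounded vowel (*su*, *imoro*); -aj when the last vowel of the stem is an unrounded vowel (*uvotha*, *jebe*, *terti*, *ona*).
*vidla*: last vowel = /a/, an unrounded vowel → -aj → *vidlaaj*.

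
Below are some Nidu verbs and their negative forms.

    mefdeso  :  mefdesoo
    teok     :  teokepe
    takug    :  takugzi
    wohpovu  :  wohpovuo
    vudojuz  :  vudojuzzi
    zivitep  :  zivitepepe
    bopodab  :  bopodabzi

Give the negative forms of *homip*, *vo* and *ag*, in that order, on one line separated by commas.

homipepe, voo, agzi

The pattern is voicing of the final sound: -epe when the stem ends in a voiceless consonant (*teok*, *zivitep*); -zi when the stem ends in a voiced consonant (*takug*, *vudojuz*, *bopodab*); -o when the stem ends in a vowel (*mefdeso*, *wohpovu*).
Since the final sound of *homip* is /p/ (a voiceless consonant), it takes -epe, giving *homipepe*.
*vo*: final sound = /o/, a vowel → -o → *voo*.
*ag*: final sound = /g/, a voiced consonant → -zi → *agzi*.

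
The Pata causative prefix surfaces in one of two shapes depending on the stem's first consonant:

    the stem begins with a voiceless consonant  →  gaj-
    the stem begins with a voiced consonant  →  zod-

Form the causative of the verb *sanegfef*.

*sanegfef*: first consonant = /s/, voiceless → gaj- → *gajsanegfef*.

gajsanegfef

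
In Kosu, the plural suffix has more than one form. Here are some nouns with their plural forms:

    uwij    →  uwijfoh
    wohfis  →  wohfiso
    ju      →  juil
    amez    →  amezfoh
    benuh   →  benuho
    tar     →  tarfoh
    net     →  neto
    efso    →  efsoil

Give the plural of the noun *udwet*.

udweto

Looking at the final sound of each stem: -o when the stem ends in a voiceless consonant (*wohfis*, *benuh*, *net*); -foh when the stem ends in a voiced consonant (*uwij*, *amez*, *tar*); -il when the stem ends in a vowel (*ju*, *efso*).
Since the final sound of *udwet* is /t/ (a voiceless consonant), it takes -o, giving *udweto*.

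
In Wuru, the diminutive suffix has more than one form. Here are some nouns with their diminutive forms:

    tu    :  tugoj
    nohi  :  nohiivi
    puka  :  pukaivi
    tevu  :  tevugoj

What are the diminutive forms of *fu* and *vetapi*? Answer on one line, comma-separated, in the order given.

fugoj, vetapiivi

The alternation tracks the last vowel of the stem — -goj when the last vowel of the stem is a rounded vowel (*tu*, *tevu*); -ivi when the last vowel of the stem is an unrounded vowel (*nohi*, *puka*).
The last vowel of *fu* is /u/, which is a rounded vowel, so the suffix is -goj, giving *fugoj*.
Since the last vowel of *vetapi* is /i/ (an unrounded vowel), it takes -ivi, giving *vetapiivi*.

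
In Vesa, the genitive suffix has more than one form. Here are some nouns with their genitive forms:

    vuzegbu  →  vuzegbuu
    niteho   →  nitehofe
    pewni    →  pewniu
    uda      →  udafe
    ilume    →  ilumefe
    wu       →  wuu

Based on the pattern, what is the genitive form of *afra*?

afrafe

The pattern is height harmony: -u when the last vowel of the stem is a high vowel (*vuzegbu*, *pewni*, *wu*); -fe when the last vowel of the stem is a non-high vowel (*niteho*, *uda*, *ilume*).
Since the last vowel of *afra* is /a/ (a non-high vowel), it takes -fe, giving *afrafe*.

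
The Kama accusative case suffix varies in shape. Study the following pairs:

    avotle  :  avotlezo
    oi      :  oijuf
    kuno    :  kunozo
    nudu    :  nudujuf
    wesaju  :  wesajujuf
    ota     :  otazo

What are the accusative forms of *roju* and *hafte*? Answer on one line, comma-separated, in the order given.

rojujuf, haftezo

The alternation tracks the last vowel of the stem — -juf when the last vowel of the stem is a high vowel (*oi*, *nudu*, *wesaju*); -zo when the last vowel of the stem is a non-high vowel (*avotle*, *kuno*, *ota*).
Since the last vowel of *roju* is /u/ (a high vowel), it takes -juf, giving *rojujuf*.
*hafte*: last vowel = /e/, a non-high vowel → -zo → *haftezo*.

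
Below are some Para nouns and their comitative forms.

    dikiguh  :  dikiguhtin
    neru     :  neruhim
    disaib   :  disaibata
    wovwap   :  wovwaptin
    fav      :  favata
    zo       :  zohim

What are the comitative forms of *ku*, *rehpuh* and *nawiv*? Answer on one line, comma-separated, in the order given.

Looking at the final sound of each stem: -tin when the stem ends in a voiceless consonant (*dikiguh*, *wovwap*); -ata when the stem ends in a voiced consonant (*disaib*, *fav*); -him when the stem ends in a vowel (*neru*, *zo*).
*ku* — final sound /u/ (a vowel) → -him → *kuhim*.
Since the final sound of *rehpuh* is /h/ (a voiceless consonant), it takes -tin, giving *rehpuhtin*.
Since the final sound of *nawiv* is /v/ (a voiced consonant), it takes -ata, giving *nawivata*.

kuhim, rehpuhtin, nawivata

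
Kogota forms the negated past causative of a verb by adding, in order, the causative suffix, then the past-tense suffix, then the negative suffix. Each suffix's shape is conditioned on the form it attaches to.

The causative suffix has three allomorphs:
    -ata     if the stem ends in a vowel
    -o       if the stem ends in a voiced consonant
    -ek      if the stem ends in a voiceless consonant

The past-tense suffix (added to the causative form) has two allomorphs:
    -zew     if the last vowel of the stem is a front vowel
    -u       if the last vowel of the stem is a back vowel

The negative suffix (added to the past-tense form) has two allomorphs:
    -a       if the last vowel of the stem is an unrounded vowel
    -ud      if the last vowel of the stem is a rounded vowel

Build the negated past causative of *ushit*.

ushitekzewa

*ushit* — final sound /t/ (a voiceless consonant) → -ek → *ushitek*.
The causative form *ushitek* — last vowel /e/ (a front vowel) → -zew → *ushitekzew*.
The last vowel of the past-tense form *ushitekzew* is /e/, which is an unrounded vowel, so the negative suffix is -a, giving *ushitekzewa*.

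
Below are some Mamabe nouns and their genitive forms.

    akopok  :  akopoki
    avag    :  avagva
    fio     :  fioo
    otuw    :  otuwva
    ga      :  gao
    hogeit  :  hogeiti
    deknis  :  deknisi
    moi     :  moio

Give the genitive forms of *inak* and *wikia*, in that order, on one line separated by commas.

inaki, wikiao

The alternation tracks the final sound of the stem — -i when the stem ends in a voiceless consonant (*akopok*, *hogeit*, *deknis*); -va when the stem ends in a voiced consonant (*avag*, *otuw*); -o when the stem ends in a vowel (*fio*, *ga*, *moi*).
*inak* — final sound /k/ (a voiceless consonant) → -i → *inaki*.
*wikia* — final sound /a/ (a vowel) → -o → *wikiao*.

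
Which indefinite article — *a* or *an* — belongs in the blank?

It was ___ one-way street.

The indefinite article is chosen by the initial *sound* of the following word, not its spelling.
*one-way* begins with the sound /wʌ/ (*one* pronounced /wʌn/) — a consonant sound.
So the article is *a*: It was a one-way street.

a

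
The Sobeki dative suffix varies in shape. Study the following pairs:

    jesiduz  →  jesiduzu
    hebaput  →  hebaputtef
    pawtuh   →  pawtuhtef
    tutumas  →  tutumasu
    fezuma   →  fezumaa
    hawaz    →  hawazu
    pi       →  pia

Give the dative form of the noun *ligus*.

ligusu

The suffix is conditioned by the final sound: -u when the stem ends in a sibilant (*jesiduz*, *tutumas*, *hawaz*); -tef when the stem ends in a non-sibilant consonant (*hebaput*, *pawtuh*); -a when the stem ends in a vowel (*fezuma*, *pi*).
*ligus*: final sound = /s/, a sibilant → -u → *ligusu*.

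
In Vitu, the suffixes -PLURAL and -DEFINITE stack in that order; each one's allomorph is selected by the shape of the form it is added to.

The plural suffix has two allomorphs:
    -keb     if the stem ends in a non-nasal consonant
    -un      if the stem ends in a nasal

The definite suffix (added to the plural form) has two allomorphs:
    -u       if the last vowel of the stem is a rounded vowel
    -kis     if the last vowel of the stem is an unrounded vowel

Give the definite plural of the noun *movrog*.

movrogkebkis

*movrog*: final consonant = /g/, non-nasal → -keb → *movrogkeb*.
The plural form *movrogkeb* — last vowel /e/ (an unrounded vowel) → -kis → *movrogkebkis*.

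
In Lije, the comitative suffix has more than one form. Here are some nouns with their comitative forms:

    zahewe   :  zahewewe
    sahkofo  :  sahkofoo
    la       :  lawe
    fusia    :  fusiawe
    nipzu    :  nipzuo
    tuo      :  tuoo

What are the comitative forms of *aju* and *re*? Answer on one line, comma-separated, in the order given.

The alternation tracks the last vowel of the stem — -o when the last vowel of the stem is a rounded vowel (*sahkofo*, *nipzu*, *tuo*); -we when the last vowel of the stem is an unrounded vowel (*zahewe*, *la*, *fusia*).
*aju*: last vowel = /u/, a rounded vowel → -o → *ajuo*.
The last vowel of *re* is /e/, which is an unrounded vowel, so the suffix is -we, giving *rewe*.

ajuo, rewe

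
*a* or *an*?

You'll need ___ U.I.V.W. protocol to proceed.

a

The indefinite article is chosen by the initial *sound* of the following word, not its spelling.
The initialism *U.I.V.W.* is read letter by letter; the first letter, U, is pronounced /juː/, which begins with a consonant sound.
So the article is *a*: You'll need a U.I.V.W. protocol to proceed.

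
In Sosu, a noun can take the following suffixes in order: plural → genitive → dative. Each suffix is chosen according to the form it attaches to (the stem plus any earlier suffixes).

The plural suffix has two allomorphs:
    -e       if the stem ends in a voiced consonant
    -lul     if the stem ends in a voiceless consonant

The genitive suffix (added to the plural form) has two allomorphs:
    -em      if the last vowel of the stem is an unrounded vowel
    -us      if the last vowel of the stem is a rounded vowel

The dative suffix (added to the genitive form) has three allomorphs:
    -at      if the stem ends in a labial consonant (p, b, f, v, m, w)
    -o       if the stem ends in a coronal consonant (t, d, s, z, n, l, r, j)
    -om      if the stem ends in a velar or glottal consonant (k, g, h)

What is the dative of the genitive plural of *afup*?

afupluluso

The final consonant of *afup* is /p/, which is voiceless, so the plural suffix is -lul, giving *afuplul*.
The plural form *afuplul* — last vowel /u/ (a rounded vowel) → -us → *afuplulus*.
Since the final consonant of the genitive form *afuplulus* is /s/ (coronal), it takes -o, giving *afupluluso*.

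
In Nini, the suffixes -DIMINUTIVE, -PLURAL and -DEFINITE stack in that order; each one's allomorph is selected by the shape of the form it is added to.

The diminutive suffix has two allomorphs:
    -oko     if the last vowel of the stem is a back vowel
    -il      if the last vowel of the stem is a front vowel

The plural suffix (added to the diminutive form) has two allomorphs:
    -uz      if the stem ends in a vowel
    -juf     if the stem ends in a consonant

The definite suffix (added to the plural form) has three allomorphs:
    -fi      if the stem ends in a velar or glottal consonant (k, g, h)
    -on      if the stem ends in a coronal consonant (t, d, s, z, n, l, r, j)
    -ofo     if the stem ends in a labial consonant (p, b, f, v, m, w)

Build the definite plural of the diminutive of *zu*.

zuokouzon

*zu* — last vowel /u/ (a back vowel) → -oko → *zuoko*.
The diminutive form *zuoko* — final sound /o/ (a vowel) → -uz → *zuokouz*.
The plural form *zuokouz* — final consonant /z/ (coronal) → -on → *zuokouzon*.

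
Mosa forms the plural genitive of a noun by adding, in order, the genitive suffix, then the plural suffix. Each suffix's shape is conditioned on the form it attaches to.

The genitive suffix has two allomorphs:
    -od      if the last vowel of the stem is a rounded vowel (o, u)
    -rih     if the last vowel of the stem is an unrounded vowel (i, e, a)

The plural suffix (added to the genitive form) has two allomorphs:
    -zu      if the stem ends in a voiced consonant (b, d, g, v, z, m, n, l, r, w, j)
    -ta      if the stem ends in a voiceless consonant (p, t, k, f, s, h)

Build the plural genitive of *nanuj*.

nanujodzu

*nanuj* — last vowel /u/ (a rounded vowel) → -od → *nanujod*.
Since the final consonant of the genitive form *nanujod* is /d/ (voiced), it takes -zu, giving *nanujodzu*.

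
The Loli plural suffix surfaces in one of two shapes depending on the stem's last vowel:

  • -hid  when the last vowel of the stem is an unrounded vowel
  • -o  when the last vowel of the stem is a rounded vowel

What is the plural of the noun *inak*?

*inak*: last vowel = /a/, an unrounded vowel → -hid → *inakhid*.

inakhid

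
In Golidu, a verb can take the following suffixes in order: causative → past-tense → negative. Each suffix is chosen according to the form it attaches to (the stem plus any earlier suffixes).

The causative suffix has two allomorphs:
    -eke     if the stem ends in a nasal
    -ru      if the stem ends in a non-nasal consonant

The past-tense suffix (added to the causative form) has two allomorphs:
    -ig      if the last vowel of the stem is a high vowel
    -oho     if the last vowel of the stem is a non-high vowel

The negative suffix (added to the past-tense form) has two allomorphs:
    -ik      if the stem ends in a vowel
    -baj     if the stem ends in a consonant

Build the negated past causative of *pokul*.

pokulruigbaj

Since the final consonant of *pokul* is /l/ (non-nasal), it takes -ru, giving *pokulru*.
The last vowel of the causative form *pokulru* is /u/, which is a high vowel, so the past-tense suffix is -ig, giving *pokulruig*.
The past-tense form *pokulruig*: final sound = /g/, a consonant → -baj → *pokulruigbaj*.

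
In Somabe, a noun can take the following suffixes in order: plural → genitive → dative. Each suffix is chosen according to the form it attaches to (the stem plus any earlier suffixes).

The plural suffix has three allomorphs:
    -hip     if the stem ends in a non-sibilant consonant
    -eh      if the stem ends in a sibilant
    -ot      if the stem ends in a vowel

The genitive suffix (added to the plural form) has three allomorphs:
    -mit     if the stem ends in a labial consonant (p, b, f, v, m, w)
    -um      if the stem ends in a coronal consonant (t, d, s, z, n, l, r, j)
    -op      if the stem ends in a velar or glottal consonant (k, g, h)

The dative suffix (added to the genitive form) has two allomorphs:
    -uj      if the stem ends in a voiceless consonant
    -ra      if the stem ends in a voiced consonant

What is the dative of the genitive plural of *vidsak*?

vidsakhipmituj

*vidsak* — final sound /k/ (a non-sibilant consonant) → -hip → *vidsakhip*.
The plural form *vidsakhip* — final consonant /p/ (labial) → -mit → *vidsakhipmit*.
The genitive form *vidsakhipmit* — final consonant /t/ (voiceless) → -uj → *vidsakhipmituj*.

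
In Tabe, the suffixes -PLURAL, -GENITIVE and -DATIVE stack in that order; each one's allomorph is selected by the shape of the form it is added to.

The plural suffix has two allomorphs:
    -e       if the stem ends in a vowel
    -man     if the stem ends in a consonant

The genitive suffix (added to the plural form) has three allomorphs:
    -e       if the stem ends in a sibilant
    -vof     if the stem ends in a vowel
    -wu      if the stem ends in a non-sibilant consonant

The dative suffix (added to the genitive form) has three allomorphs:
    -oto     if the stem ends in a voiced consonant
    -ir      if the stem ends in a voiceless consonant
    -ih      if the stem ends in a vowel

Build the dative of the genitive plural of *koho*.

Since the final sound of *koho* is /o/ (a vowel), it takes -e, giving *kohoe*.
The plural form *kohoe* — final sound /e/ (a vowel) → -vof → *kohoevof*.
The genitive form *kohoevof* — final sound /f/ (a voiceless consonant) → -ir → *kohoevofir*.

kohoevofir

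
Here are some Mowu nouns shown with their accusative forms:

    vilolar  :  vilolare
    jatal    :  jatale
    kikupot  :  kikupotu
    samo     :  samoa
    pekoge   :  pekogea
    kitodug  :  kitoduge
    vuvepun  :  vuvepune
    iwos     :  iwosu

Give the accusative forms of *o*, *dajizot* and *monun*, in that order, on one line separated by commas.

Looking at the final sound of each stem: -u when the stem ends in a voiceless consonant (*kikupot*, *iwos*); -e when the stem ends in a voiced consonant (*vilolar*, *jatal*, *kitodug*, *vuvepun*); -a when the stem ends in a vowel (*samo*, *pekoge*).
*o*: final sound = /o/, a vowel → -a → *oa*.
*dajizot*: final sound = /t/, a voiceless consonant → -u → *dajizotu*.
*monun* — final sound /n/ (a voiced consonant) → -e → *monune*.

oa, dajizotu, monune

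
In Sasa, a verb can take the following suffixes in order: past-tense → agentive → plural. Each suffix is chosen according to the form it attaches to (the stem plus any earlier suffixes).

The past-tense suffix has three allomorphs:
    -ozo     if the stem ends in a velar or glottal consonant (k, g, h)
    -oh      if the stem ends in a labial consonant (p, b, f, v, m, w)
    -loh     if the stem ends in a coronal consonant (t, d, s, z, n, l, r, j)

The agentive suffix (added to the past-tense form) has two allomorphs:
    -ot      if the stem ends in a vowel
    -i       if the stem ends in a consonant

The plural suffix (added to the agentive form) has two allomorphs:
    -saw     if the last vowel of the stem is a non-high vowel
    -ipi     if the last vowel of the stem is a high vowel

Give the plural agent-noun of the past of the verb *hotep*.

*hotep*: final consonant = /p/, labial → -oh → *hotepoh*.
The final sound of the past-tense form *hotepoh* is /h/, which is a consonant, so the agentive suffix is -i, giving *hotepohi*.
The agentive form *hotepohi*: last vowel = /i/, a high vowel → -ipi → *hotepohiipi*.

hotepohiipi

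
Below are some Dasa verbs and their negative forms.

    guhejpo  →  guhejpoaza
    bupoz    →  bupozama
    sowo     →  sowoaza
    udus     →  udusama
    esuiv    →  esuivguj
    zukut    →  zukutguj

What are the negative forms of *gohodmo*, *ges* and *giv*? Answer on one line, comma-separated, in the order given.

gohodmoaza, gesama, givguj

The pattern is sibilance of the final sound: -ama when the stem ends in a sibilant (*bupoz*, *udus*); -guj when the stem ends in a non-sibilant consonant (*esuiv*, *zukut*); -aza when the stem ends in a vowel (*guhejpo*, *sowo*).
Since the final sound of *gohodmo* is /o/ (a vowel), it takes -aza, giving *gohodmoaza*.
*ges*: final sound = /s/, a sibilant → -ama → *gesama*.
Since the final sound of *giv* is /v/ (a non-sibilant consonant), it takes -guj, giving *givguj*.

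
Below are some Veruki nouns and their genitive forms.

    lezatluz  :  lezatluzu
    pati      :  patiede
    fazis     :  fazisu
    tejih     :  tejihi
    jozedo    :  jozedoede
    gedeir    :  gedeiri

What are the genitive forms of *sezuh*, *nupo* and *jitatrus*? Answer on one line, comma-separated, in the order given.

The pattern is sibilance of the final sound: -u when the stem ends in a sibilant (*lezatluz*, *fazis*); -i when the stem ends in a non-sibilant consonant (*tejih*, *gedeir*); -ede when the stem ends in a vowel (*pati*, *jozedo*).
The final sound of *sezuh* is /h/, which is a non-sibilant consonant, so the suffix is -i, giving *sezuhi*.
Since the final sound of *nupo* is /o/ (a vowel), it takes -ede, giving *nupoede*.
*jitatrus* — final sound /s/ (a sibilant) → -u → *jitatrusu*.

sezuhi, nupoede, jitatrusu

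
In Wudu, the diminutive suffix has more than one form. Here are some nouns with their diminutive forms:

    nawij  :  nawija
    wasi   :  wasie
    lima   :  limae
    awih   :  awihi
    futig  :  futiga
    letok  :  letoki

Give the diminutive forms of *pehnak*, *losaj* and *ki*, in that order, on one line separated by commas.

pehnaki, losaja, kie

The pattern is voicing of the final sound: -i when the stem ends in a voiceless consonant (*awih*, *letok*); -a when the stem ends in a voiced consonant (*nawij*, *futig*); -e when the stem ends in a vowel (*wasi*, *lima*).
*pehnak* — final sound /k/ (a voiceless consonant) → -i → *pehnaki*.
*losaj* — final sound /j/ (a voiced consonant) → -a → *losaja*.
*ki* — final sound /i/ (a vowel) → -e → *kie*.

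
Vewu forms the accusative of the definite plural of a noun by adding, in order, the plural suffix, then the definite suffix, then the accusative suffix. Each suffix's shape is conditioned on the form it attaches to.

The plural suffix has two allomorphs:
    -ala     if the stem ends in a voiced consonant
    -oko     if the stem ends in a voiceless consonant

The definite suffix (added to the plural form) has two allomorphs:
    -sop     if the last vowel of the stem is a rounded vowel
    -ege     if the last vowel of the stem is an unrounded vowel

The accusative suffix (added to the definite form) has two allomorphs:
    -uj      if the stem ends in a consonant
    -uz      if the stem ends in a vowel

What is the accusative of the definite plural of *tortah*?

*tortah* — final consonant /h/ (voiceless) → -oko → *tortahoko*.
The plural form *tortahoko*: last vowel = /o/, a rounded vowel → -sop → *tortahokosop*.
Since the final sound of the definite form *tortahokosop* is /p/ (a consonant), it takes -uj, giving *tortahokosopuj*.

tortahokosopuj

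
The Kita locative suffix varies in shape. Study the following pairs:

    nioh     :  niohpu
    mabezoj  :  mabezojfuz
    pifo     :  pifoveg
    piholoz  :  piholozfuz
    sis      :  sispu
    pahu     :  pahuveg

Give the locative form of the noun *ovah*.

ovahpu

The suffix is conditioned by the final sound: -pu when the stem ends in a voiceless consonant (*nioh*, *sis*); -fuz when the stem ends in a voiced consonant (*mabezoj*, *piholoz*); -veg when the stem ends in a vowel (*pifo*, *pahu*).
Since the final sound of *ovah* is /h/ (a voiceless consonant), it takes -pu, giving *ovahpu*.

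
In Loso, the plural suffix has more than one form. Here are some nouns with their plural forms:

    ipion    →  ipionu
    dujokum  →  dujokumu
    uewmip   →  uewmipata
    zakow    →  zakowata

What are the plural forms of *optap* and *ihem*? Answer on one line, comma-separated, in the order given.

optapata, ihemu

The alternation tracks the final consonant of the stem — -u when the stem ends in a nasal (*ipion*, *dujokum*); -ata when the stem ends in a non-nasal consonant (*uewmip*, *zakow*).
*optap*: final consonant = /p/, non-nasal → -ata → *optapata*.
The final consonant of *ihem* is /m/, which is a nasal, so the suffix is -u, giving *ihemu*.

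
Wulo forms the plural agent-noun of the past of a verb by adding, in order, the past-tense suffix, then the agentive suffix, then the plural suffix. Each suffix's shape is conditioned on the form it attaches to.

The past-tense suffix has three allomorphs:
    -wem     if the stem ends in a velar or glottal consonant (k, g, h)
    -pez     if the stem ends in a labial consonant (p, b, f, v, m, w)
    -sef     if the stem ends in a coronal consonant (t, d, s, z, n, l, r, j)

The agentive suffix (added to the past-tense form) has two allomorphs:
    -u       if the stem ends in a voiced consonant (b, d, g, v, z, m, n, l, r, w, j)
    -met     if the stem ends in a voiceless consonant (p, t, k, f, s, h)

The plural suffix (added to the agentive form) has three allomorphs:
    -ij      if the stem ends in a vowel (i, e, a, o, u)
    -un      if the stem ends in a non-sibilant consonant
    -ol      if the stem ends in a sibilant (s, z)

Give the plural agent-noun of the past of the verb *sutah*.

sutahwemuij

Since the final consonant of *sutah* is /h/ (velar/glottal), it takes -wem, giving *sutahwem*.
The past-tense form *sutahwem*: final consonant = /m/, voiced → -u → *sutahwemu*.
Since the final sound of the agentive form *sutahwemu* is /u/ (a vowel), it takes -ij, giving *sutahwemuij*.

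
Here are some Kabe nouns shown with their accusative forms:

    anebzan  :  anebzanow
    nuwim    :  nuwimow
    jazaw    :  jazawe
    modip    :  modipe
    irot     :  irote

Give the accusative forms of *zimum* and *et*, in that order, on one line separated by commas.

zimumow, ete

The pattern is nasality of the final consonant: -ow when the stem ends in a nasal (*anebzan*, *nuwim*); -e when the stem ends in a non-nasal consonant (*jazaw*, *modip*, *irot*).
Since the final consonant of *zimum* is /m/ (a nasal), it takes -ow, giving *zimumow*.
Since the final consonant of *et* is /t/ (non-nasal), it takes -e, giving *ete*.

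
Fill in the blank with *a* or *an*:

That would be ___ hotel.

a

The indefinite article is chosen by the initial *sound* of the following word, not its spelling.
*hotel* begins with the sound /h/ (h is pronounced) — a consonant sound.
So the article is *a*: That would be a hotel.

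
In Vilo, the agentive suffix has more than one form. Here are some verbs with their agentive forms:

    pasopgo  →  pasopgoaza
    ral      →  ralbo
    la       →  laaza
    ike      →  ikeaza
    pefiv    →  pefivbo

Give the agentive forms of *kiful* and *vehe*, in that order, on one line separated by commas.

kifulbo, veheaza

The suffix is conditioned by the final sound: -bo when the stem ends in a consonant (*ral*, *pefiv*); -aza when the stem ends in a vowel (*pasopgo*, *la*, *ike*).
*kiful*: final sound = /l/, a consonant → -bo → *kifulbo*.
Since the final sound of *vehe* is /e/ (a vowel), it takes -aza, giving *veheaza*.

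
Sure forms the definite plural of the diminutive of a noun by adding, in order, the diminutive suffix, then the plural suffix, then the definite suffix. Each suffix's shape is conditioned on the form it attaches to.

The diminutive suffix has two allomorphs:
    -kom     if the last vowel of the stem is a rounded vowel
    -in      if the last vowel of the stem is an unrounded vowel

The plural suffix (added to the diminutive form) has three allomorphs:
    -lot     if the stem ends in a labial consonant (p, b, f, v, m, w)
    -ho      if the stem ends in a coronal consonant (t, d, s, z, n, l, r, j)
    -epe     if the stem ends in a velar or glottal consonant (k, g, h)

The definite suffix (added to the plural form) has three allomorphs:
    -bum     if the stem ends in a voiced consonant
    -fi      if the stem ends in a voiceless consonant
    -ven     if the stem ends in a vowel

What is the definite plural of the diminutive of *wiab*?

*wiab*: last vowel = /a/, an unrounded vowel → -in → *wiabin*.
Since the final consonant of the diminutive form *wiabin* is /n/ (coronal), it takes -ho, giving *wiabinho*.
The plural form *wiabinho* — final sound /o/ (a vowel) → -ven → *wiabinhoven*.

wiabinhoven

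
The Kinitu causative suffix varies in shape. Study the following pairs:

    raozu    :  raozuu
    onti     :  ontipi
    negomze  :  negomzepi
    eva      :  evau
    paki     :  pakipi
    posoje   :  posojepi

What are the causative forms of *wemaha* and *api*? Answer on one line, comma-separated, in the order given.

The alternation tracks the last vowel of the stem — -pi when the last vowel of the stem is a front vowel (*onti*, *negomze*, *paki*, *posoje*); -u when the last vowel of the stem is a back vowel (*raozu*, *eva*).
Since the last vowel of *wemaha* is /a/ (a back vowel), it takes -u, giving *wemahau*.
The last vowel of *api* is /i/, which is a front vowel, so the suffix is -pi, giving *apipi*.

wemahau, apipi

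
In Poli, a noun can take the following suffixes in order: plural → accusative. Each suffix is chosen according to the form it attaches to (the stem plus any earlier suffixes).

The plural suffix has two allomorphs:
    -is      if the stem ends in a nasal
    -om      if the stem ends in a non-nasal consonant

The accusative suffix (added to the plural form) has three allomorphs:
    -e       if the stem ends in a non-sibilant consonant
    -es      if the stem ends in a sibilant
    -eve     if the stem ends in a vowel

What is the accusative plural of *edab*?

*edab* — final consonant /b/ (non-nasal) → -om → *edabom*.
Since the final sound of the plural form *edabom* is /m/ (a non-sibilant consonant), it takes -e, giving *edabome*.

edabome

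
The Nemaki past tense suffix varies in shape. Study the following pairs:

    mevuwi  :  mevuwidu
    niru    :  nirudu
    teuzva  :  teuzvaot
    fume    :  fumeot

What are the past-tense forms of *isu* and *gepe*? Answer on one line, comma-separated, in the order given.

isudu, gepeot

The pattern is height harmony: -du when the last vowel of the stem is a high vowel (*mevuwi*, *niru*); -ot when the last vowel of the stem is a non-high vowel (*teuzva*, *fume*).
*isu* — last vowel /u/ (a high vowel) → -du → *isudu*.
*gepe* — last vowel /e/ (a non-high vowel) → -ot → *gepeot*.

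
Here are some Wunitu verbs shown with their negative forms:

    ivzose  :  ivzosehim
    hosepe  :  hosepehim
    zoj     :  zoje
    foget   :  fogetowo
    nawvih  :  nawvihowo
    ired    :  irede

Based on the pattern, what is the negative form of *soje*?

The pattern is voicing of the final sound: -owo when the stem ends in a voiceless consonant (*foget*, *nawvih*); -e when the stem ends in a voiced consonant (*zoj*, *ired*); -him when the stem ends in a vowel (*ivzose*, *hosepe*).
The final sound of *soje* is /e/, which is a vowel, so the suffix is -him, giving *sojehim*.

sojehim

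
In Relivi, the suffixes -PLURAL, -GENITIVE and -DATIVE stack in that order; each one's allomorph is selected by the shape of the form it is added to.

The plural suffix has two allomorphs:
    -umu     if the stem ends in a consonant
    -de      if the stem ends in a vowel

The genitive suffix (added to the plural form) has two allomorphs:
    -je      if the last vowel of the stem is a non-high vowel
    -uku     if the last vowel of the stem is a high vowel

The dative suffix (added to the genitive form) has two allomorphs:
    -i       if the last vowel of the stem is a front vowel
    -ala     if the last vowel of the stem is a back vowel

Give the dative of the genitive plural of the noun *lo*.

lodejei

Since the final sound of *lo* is /o/ (a vowel), it takes -de, giving *lode*.
The plural form *lode*: last vowel = /e/, a non-high vowel → -je → *lodeje*.
The genitive form *lodeje*: last vowel = /e/, a front vowel → -i → *lodejei*.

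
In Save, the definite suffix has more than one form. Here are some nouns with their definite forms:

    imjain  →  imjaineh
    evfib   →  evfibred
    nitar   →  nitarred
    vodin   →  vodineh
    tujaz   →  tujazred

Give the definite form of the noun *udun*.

uduneh

Looking at the final consonant of each stem: -eh when the stem ends in a nasal (*imjain*, *vodin*); -red when the stem ends in a non-nasal consonant (*evfib*, *nitar*, *tujaz*).
Since the final consonant of *udun* is /n/ (a nasal), it takes -eh, giving *uduneh*.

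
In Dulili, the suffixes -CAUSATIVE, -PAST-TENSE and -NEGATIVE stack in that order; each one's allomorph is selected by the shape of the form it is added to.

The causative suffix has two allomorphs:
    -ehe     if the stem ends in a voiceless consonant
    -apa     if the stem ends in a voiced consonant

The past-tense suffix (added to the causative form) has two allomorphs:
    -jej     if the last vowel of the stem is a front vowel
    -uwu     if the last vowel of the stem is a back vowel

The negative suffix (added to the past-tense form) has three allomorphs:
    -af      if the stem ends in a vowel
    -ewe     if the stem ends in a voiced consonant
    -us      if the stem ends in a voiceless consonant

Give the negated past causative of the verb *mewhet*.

mewhetehejejewe

*mewhet* — final consonant /t/ (voiceless) → -ehe → *mewhetehe*.
The last vowel of the causative form *mewhetehe* is /e/, which is a front vowel, so the past-tense suffix is -jej, giving *mewhetehejej*.
The past-tense form *mewhetehejej* — final sound /j/ (a voiced consonant) → -ewe → *mewhetehejejewe*.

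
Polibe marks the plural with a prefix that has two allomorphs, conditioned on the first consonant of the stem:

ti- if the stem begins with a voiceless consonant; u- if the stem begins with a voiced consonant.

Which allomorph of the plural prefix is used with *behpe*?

Since the first consonant of *behpe* is /b/ (voiced), it takes u-.

u-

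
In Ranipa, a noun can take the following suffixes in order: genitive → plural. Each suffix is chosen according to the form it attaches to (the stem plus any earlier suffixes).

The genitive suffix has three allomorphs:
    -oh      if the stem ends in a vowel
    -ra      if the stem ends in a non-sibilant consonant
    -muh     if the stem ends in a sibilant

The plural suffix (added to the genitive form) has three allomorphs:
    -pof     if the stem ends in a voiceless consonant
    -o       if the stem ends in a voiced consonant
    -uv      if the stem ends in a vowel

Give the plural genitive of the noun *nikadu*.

nikaduohpof

Since the final sound of *nikadu* is /u/ (a vowel), it takes -oh, giving *nikaduoh*.
The genitive form *nikaduoh*: final sound = /h/, a voiceless consonant → -pof → *nikaduohpof*.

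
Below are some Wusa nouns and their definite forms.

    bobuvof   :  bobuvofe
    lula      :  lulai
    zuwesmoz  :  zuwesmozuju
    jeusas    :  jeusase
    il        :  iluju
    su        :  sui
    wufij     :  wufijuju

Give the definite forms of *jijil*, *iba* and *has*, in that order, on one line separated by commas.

The suffix is conditioned by the final sound: -e when the stem ends in a voiceless consonant (*bobuvof*, *jeusas*); -uju when the stem ends in a voiced consonant (*zuwesmoz*, *il*, *wufij*); -i when the stem ends in a vowel (*lula*, *su*).
*jijil*: final sound = /l/, a voiced consonant → -uju → *jijiluju*.
The final sound of *iba* is /a/, which is a vowel, so the suffix is -i, giving *ibai*.
The final sound of *has* is /s/, which is a voiceless consonant, so the suffix is -e, giving *hase*.

jijiluju, ibai, hase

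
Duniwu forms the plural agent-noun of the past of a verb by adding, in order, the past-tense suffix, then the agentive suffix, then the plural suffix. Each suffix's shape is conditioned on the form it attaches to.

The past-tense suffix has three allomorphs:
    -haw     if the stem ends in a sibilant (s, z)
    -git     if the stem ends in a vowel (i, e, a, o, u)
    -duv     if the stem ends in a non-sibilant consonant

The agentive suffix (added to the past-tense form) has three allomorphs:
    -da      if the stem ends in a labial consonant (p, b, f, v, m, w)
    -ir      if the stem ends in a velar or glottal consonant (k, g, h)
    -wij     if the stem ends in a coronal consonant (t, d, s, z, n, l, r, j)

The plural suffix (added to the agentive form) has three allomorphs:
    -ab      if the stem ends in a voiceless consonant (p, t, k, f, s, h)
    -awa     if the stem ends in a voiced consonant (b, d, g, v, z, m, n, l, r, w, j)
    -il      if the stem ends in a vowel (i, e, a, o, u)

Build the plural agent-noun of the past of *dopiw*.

dopiwduvdail

Since the final sound of *dopiw* is /w/ (a non-sibilant consonant), it takes -duv, giving *dopiwduv*.
Since the final consonant of the past-tense form *dopiwduv* is /v/ (labial), it takes -da, giving *dopiwduvda*.
The agentive form *dopiwduvda*: final sound = /a/, a vowel → -il → *dopiwduvdail*.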